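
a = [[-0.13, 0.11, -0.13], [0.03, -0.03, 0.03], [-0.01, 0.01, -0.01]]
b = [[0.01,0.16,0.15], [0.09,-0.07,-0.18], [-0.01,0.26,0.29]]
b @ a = [[0.0,-0.00,0.0], [-0.01,0.01,-0.01], [0.01,-0.01,0.01]]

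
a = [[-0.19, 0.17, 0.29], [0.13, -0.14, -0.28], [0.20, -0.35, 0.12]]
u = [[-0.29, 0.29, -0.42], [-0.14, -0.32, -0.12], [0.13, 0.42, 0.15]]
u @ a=[[0.01, 0.06, -0.22], [-0.04, 0.06, 0.03], [0.06, -0.09, -0.06]]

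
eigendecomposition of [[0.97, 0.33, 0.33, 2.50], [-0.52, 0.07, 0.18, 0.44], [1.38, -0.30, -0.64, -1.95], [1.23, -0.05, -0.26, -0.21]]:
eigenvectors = [[0.88, -0.37, 0.13, 0.17], [-0.11, -0.24, -0.61, 0.23], [0.14, 0.82, 0.78, 0.93], [0.43, 0.36, -0.07, -0.22]]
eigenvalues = [2.21, -2.02, 0.0, -0.0]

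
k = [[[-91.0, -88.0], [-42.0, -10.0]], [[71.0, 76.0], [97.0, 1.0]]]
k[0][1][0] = -42.0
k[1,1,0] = 97.0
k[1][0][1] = 76.0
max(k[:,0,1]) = 76.0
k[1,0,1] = 76.0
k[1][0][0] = 71.0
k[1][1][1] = 1.0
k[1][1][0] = 97.0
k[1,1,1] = 1.0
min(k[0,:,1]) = -88.0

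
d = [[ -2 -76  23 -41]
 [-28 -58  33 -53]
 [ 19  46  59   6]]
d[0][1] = -76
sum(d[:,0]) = -11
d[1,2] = 33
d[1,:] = [-28, -58, 33, -53]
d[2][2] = 59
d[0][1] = -76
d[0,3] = -41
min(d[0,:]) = -76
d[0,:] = [-2, -76, 23, -41]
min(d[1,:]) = -58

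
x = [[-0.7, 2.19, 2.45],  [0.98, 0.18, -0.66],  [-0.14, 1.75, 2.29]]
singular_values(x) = [4.44, 1.09, 0.32]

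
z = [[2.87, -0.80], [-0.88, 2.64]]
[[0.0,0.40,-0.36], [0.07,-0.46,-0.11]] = z @ [[0.01,0.10,-0.15],[0.03,-0.14,-0.09]]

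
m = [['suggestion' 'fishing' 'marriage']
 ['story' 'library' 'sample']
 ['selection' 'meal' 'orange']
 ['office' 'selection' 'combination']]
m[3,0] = 'office'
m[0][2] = 'marriage'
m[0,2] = 'marriage'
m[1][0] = 'story'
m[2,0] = 'selection'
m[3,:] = ['office', 'selection', 'combination']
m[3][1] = 'selection'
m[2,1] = 'meal'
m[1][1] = 'library'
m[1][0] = 'story'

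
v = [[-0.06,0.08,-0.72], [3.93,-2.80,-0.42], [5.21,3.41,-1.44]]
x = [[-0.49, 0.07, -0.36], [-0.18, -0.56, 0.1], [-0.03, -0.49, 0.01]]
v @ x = [[0.04, 0.3, 0.02], [-1.41, 2.05, -1.7], [-3.12, -0.84, -1.55]]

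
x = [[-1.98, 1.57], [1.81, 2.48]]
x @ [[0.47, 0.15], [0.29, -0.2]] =[[-0.48, -0.61], [1.57, -0.22]]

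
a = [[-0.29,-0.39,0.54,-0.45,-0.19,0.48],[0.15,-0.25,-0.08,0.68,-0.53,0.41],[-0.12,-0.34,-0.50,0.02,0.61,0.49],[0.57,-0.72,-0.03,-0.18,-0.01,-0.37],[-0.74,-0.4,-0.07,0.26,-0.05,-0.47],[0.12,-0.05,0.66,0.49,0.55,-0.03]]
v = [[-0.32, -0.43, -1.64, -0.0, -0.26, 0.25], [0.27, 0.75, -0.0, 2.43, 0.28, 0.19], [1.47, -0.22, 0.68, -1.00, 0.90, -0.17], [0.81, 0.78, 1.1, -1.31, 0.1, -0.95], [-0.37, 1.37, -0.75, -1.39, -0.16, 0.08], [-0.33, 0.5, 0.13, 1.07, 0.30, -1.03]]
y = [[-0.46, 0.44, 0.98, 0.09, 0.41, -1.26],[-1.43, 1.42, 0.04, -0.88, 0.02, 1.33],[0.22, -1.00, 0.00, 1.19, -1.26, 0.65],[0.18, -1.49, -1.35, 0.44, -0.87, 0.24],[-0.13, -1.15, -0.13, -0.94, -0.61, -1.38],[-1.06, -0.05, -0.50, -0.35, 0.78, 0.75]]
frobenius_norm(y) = 5.15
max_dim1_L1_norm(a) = 2.34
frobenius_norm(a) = 2.45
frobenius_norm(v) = 5.16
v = y @ a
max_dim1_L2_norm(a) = 1.01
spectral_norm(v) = 3.54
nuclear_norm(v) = 10.89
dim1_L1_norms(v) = [2.9, 3.92, 4.44, 5.05, 4.12, 3.36]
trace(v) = -1.39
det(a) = 1.00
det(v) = 9.53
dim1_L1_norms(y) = [3.64, 5.12, 4.32, 4.57, 4.34, 3.49]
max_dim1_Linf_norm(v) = 2.43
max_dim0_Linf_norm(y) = 1.49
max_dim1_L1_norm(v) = 5.05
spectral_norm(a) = 1.01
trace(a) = -1.30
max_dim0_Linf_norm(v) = 2.43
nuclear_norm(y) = 10.86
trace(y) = 1.54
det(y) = 9.34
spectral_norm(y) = 3.53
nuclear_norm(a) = 6.00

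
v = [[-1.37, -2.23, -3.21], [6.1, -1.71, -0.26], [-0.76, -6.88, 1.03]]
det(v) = 157.32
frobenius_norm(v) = 10.31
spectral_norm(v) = 7.45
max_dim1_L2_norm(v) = 7.0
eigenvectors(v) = [[(-0.36-0.4j),-0.36+0.40j,(-0.34+0j)], [(-0.33+0.49j),-0.33-0.49j,(-0.38+0j)], [(-0.6+0j),(-0.6-0j),0.86+0.00j]]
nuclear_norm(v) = 17.10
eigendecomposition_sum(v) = [[-1.16+2.04j, (-1.5-1.57j), -1.11+0.11j], [2.52+0.70j, -1.29+2.04j, (0.42+1.17j)], [(0.84+2.52j), (-2.46+0.08j), -0.75+1.02j]] + [[(-1.16-2.04j), -1.50+1.57j, (-1.11-0.11j)], [2.52-0.70j, (-1.29-2.04j), (0.42-1.17j)], [0.84-2.52j, -2.46-0.08j, (-0.75-1.02j)]] + [[0.95-0.00j, 0.77+0.00j, (-0.99+0j)],[1.07-0.00j, 0.86+0.00j, -1.10+0.00j],[(-2.44+0j), (-1.97-0j), 2.52-0.00j]]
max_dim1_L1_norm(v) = 8.67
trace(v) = -2.05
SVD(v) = [[-0.27, 0.3, -0.91], [-0.34, -0.92, -0.2], [-0.90, 0.25, 0.35]] @ diag([7.451404198808523, 6.28710867324397, 3.35817509918693]) @ [[-0.13, 0.99, 0.01],[-0.99, -0.13, -0.07],[-0.07, -0.02, 1.00]]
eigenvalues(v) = [(-3.19+5.1j), (-3.19-5.1j), (4.34+0j)]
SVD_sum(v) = [[0.27, -2.03, -0.01], [0.34, -2.49, -0.01], [0.90, -6.65, -0.04]] + [[-1.87, -0.25, -0.14], [5.72, 0.77, 0.43], [-1.57, -0.21, -0.12]] + [[0.22, 0.05, -3.06], [0.05, 0.01, -0.67], [-0.09, -0.02, 1.18]]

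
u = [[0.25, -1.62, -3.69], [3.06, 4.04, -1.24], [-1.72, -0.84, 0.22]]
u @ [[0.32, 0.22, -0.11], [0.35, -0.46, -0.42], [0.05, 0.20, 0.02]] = [[-0.67, 0.06, 0.58], [2.33, -1.43, -2.06], [-0.83, 0.05, 0.55]]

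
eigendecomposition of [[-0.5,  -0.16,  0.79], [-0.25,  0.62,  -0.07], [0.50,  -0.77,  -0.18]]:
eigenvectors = [[-0.88, -0.45, 0.75],  [-0.12, 0.61, 0.36],  [0.46, -0.65, 0.55]]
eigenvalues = [-0.93, 0.88, -0.0]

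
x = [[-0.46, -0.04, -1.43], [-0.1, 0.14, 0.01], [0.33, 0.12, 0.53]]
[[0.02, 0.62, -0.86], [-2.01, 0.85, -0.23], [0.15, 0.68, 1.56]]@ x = [[-0.36,-0.02,-0.48], [0.76,0.17,2.76], [0.38,0.28,0.62]]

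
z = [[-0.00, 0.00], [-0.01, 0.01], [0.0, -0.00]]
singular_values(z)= [0.01, 0.0]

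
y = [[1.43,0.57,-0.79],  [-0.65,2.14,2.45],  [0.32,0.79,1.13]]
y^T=[[1.43, -0.65, 0.32], [0.57, 2.14, 0.79], [-0.79, 2.45, 1.13]]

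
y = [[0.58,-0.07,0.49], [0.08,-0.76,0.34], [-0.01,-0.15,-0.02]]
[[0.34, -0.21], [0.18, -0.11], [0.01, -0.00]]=y @ [[0.38, -0.24], [-0.1, 0.06], [0.22, -0.14]]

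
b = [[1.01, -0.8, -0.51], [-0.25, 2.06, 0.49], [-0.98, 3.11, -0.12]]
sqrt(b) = [[(0.96+0.06j), (-0.25-0.15j), -0.25+0.16j], [(-0.08-0.04j), 1.35+0.11j, 0.22-0.11j], [-0.47+0.29j, 1.42-0.71j, 0.32+0.73j]]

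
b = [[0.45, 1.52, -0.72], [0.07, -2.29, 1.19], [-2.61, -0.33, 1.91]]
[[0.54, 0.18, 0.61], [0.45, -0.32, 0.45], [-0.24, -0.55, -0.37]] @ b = [[-1.34, 0.21, 0.99],[-0.99, 1.27, 0.15],[0.82, 1.02, -1.19]]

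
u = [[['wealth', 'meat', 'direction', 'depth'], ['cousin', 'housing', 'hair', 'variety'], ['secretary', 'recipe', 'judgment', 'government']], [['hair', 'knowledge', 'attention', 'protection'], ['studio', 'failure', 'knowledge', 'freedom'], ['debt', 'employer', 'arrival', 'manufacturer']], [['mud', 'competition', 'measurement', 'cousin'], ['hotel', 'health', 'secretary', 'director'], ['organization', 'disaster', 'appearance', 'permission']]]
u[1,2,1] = 'employer'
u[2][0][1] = 'competition'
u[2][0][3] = 'cousin'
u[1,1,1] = 'failure'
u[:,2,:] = [['secretary', 'recipe', 'judgment', 'government'], ['debt', 'employer', 'arrival', 'manufacturer'], ['organization', 'disaster', 'appearance', 'permission']]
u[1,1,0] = 'studio'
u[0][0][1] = 'meat'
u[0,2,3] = 'government'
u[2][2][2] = 'appearance'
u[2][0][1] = 'competition'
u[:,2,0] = ['secretary', 'debt', 'organization']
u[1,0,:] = ['hair', 'knowledge', 'attention', 'protection']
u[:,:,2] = [['direction', 'hair', 'judgment'], ['attention', 'knowledge', 'arrival'], ['measurement', 'secretary', 'appearance']]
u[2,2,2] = 'appearance'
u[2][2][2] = 'appearance'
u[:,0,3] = ['depth', 'protection', 'cousin']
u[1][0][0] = 'hair'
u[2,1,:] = ['hotel', 'health', 'secretary', 'director']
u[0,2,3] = 'government'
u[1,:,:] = [['hair', 'knowledge', 'attention', 'protection'], ['studio', 'failure', 'knowledge', 'freedom'], ['debt', 'employer', 'arrival', 'manufacturer']]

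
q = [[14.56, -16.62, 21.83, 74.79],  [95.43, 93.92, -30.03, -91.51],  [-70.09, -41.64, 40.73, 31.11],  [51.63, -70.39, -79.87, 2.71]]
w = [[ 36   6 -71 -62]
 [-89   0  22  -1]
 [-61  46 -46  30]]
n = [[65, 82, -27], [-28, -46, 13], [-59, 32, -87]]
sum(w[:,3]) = -33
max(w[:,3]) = 30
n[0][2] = -27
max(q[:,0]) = 95.43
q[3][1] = -70.39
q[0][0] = 14.56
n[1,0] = -28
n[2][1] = 32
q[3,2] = -79.87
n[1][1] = -46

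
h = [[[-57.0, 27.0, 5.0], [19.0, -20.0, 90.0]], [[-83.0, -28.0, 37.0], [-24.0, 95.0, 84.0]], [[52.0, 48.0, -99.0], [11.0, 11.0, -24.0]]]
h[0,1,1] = -20.0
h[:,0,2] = [5.0, 37.0, -99.0]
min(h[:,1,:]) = -24.0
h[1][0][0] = -83.0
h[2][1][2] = -24.0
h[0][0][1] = 27.0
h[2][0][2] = -99.0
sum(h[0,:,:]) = 64.0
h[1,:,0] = [-83.0, -24.0]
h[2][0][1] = 48.0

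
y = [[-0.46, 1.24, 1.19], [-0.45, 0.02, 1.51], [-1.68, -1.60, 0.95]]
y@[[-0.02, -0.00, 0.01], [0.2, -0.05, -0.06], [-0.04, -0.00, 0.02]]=[[0.21, -0.06, -0.06], [-0.05, -0.00, 0.02], [-0.32, 0.08, 0.1]]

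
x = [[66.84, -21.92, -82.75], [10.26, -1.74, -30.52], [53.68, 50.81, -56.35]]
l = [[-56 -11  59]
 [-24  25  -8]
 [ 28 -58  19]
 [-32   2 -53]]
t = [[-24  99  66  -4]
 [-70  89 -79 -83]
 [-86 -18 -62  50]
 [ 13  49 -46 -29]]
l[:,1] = [-11, 25, -58, 2]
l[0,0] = -56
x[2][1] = 50.81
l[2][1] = -58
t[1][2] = -79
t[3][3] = -29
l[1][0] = -24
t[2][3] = 50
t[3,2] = -46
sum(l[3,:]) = -83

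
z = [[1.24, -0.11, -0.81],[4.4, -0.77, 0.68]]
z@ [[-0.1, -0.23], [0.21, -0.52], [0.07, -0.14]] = [[-0.2, -0.11], [-0.55, -0.71]]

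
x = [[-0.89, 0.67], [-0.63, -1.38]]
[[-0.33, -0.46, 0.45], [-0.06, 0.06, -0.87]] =x @[[0.30,0.36,-0.02], [-0.09,-0.21,0.64]]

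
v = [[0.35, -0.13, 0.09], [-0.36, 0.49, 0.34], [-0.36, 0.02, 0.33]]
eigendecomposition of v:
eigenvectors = [[0.26+0.00j, (-0.38-0.21j), (-0.38+0.21j)],[(-0.92+0j), -0.64+0.00j, -0.64-0.00j],[-0.30+0.00j, 0.08-0.63j, (0.08+0.63j)]]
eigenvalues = [(0.7+0j), (0.23+0.21j), (0.23-0.21j)]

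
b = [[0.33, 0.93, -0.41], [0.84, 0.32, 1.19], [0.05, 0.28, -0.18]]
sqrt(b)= [[(0.51+0.22j), (0.51-0.36j), (0.13+0.78j)],  [0.51-0.25j, (0.61+0.4j), (0.43-0.86j)],  [(0.09+0.09j), (0.14-0.14j), 0.16+0.30j]]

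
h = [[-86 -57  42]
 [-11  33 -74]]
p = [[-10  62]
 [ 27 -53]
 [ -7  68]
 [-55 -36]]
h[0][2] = 42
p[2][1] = 68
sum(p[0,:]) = 52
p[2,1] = 68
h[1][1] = 33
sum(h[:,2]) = -32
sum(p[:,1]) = 41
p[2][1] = 68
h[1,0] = -11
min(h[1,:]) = -74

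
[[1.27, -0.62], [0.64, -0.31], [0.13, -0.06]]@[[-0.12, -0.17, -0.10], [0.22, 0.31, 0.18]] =[[-0.29, -0.41, -0.24], [-0.14, -0.2, -0.12], [-0.03, -0.04, -0.02]]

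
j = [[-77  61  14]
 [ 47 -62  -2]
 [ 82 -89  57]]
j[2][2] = 57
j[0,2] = 14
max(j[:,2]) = 57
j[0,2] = 14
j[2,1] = -89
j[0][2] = 14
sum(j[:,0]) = 52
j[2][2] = 57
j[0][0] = -77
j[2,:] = [82, -89, 57]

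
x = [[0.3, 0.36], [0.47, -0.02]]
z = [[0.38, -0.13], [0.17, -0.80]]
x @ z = [[0.18, -0.33], [0.18, -0.05]]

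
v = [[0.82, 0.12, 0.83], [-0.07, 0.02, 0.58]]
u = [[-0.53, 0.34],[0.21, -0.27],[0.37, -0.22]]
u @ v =[[-0.46, -0.06, -0.24], [0.19, 0.02, 0.02], [0.32, 0.04, 0.18]]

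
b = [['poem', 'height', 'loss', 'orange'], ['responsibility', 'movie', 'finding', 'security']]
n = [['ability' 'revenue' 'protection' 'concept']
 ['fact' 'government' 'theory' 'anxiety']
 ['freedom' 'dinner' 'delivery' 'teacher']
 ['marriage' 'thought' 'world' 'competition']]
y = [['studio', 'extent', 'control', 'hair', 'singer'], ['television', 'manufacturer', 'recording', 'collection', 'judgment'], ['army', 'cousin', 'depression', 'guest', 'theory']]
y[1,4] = 'judgment'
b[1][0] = 'responsibility'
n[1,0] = 'fact'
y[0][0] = 'studio'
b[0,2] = 'loss'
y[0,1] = 'extent'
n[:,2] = ['protection', 'theory', 'delivery', 'world']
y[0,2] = 'control'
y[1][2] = 'recording'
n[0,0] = 'ability'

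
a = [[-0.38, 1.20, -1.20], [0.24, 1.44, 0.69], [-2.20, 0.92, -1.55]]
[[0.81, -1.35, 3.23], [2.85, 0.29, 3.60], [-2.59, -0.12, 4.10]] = a@[[1.56, -0.87, -0.91], [1.54, -0.22, 2.57], [0.37, 1.18, 0.17]]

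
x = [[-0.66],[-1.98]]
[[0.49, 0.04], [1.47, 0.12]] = x @[[-0.74, -0.06]]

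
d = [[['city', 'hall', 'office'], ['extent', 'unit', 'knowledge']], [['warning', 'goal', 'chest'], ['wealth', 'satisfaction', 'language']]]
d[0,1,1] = 'unit'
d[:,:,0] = [['city', 'extent'], ['warning', 'wealth']]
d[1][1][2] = 'language'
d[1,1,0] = 'wealth'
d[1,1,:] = ['wealth', 'satisfaction', 'language']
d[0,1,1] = 'unit'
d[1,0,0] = 'warning'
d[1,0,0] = 'warning'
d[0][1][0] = 'extent'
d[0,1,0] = 'extent'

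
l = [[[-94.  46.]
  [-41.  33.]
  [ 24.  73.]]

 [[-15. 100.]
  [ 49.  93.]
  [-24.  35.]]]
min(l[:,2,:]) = -24.0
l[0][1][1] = 33.0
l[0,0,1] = 46.0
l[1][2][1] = 35.0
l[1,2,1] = 35.0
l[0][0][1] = 46.0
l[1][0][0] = -15.0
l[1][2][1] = 35.0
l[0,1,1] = 33.0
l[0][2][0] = 24.0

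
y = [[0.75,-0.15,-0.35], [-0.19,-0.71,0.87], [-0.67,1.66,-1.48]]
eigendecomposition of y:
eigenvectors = [[0.84, -0.40, 0.08],[-0.32, -0.69, -0.45],[-0.44, -0.61, 0.89]]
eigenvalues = [0.99, -0.05, -2.38]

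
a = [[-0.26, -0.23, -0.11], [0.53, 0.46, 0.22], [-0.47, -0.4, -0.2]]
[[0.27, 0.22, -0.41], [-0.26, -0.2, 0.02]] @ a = [[0.24, 0.2, 0.10], [-0.05, -0.04, -0.02]]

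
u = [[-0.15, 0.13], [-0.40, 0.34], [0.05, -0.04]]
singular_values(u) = [0.56, 0.0]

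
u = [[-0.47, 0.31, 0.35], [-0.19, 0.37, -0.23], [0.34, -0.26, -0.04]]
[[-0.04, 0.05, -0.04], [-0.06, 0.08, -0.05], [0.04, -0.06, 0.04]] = u @ [[0.06, -0.09, 0.06], [-0.09, 0.13, -0.08], [0.06, -0.08, 0.05]]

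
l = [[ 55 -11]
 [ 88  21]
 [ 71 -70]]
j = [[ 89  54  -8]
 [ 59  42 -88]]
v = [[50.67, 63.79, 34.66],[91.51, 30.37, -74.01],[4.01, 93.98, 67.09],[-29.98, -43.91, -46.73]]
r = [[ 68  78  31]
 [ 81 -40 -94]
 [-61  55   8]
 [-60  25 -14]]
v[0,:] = [50.67, 63.79, 34.66]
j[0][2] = -8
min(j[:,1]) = 42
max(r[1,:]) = 81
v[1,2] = -74.01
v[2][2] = 67.09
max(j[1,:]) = 59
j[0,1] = 54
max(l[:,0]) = 88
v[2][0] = 4.01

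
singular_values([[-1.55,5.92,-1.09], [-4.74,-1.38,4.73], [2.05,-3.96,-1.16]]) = [7.54, 7.03, 0.57]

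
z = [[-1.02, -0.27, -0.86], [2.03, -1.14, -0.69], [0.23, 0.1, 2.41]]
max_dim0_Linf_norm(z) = 2.41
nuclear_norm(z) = 5.71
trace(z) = 0.25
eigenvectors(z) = [[(0.04+0.32j), 0.04-0.32j, -0.21+0.00j], [(0.94+0j), 0.94-0.00j, -0.31+0.00j], [(-0.02-0.03j), -0.02+0.03j, 0.93+0.00j]]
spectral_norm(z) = 2.72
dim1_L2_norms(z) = [1.36, 2.43, 2.42]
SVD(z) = [[-0.23, 0.46, 0.86], [-0.53, -0.80, 0.28], [0.81, -0.39, 0.43]] @ diag([2.718523592740663, 2.4326613052175263, 0.5588277460987044]) @ [[-0.24, 0.28, 0.93], [-0.89, 0.31, -0.33], [-0.38, -0.91, 0.17]]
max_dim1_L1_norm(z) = 3.86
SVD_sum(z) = [[0.15, -0.17, -0.58], [0.35, -0.4, -1.35], [-0.54, 0.61, 2.06]] + [[-0.99, 0.34, -0.36], [1.74, -0.60, 0.63], [0.86, -0.29, 0.31]] + [[-0.18,-0.44,0.08], [-0.06,-0.14,0.03], [-0.09,-0.22,0.04]]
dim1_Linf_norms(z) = [1.02, 2.03, 2.41]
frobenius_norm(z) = 3.69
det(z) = 3.70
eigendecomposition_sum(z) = [[(-0.49+0.43j), -0.13-0.18j, (-0.16+0.04j)], [(1.05+1.54j), -0.56+0.31j, (0.05+0.46j)], [0.02-0.07j, 0.02+0.01j, 0.01-0.01j]] + [[-0.49-0.43j, (-0.13+0.18j), -0.16-0.04j], [1.05-1.54j, -0.56-0.31j, (0.05-0.46j)], [0.02+0.07j, 0.02-0.01j, 0.01+0.01j]] + [[(-0.05+0j), (-0.01+0j), (-0.55+0j)], [(-0.07+0j), -0.02+0.00j, -0.80+0.00j], [0.20-0.00j, 0.05-0.00j, 2.39-0.00j]]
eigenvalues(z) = [(-1.04+0.72j), (-1.04-0.72j), (2.32+0j)]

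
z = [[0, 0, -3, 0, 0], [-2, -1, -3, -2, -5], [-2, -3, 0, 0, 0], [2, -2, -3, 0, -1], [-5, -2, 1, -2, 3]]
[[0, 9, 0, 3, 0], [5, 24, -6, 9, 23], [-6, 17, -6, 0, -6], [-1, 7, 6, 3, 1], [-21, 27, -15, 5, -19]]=z@[[0, -4, 3, 0, 0], [2, -3, 0, 0, 2], [0, -3, 0, -1, 0], [4, -2, 0, -3, 0], [-3, 0, 0, 0, -5]]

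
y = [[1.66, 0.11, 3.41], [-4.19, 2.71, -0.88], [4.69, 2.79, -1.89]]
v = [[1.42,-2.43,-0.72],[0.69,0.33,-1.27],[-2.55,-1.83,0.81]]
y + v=[[3.08, -2.32, 2.69], [-3.50, 3.04, -2.15], [2.14, 0.96, -1.08]]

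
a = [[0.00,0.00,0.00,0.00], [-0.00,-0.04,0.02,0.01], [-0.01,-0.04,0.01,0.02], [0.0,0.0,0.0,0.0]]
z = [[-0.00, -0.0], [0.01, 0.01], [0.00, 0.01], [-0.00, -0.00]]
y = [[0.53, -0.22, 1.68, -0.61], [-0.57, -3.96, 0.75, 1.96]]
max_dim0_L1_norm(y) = 4.18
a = z @ y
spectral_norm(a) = 0.06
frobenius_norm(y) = 4.89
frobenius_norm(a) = 0.07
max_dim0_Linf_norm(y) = 3.96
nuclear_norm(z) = 0.02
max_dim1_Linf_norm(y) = 3.96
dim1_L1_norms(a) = [0.0, 0.07, 0.08, 0.0]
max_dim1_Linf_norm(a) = 0.04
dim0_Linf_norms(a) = [0.01, 0.04, 0.02, 0.02]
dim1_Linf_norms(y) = [1.68, 3.96]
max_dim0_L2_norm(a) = 0.06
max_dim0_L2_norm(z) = 0.01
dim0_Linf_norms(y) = [0.57, 3.96, 1.68, 1.96]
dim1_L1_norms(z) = [0.0, 0.02, 0.01, 0.0]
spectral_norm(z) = 0.02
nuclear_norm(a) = 0.08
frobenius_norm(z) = 0.02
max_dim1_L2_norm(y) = 4.52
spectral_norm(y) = 4.52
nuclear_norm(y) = 6.39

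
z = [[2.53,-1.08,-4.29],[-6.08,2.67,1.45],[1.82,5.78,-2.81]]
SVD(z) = [[-0.57, 0.03, 0.82], [0.77, 0.37, 0.52], [-0.29, 0.93, -0.23]] @ diag([8.016643469413506, 6.7122367350798555, 2.7322894240095335]) @ [[-0.83, 0.12, 0.55], [-0.08, 0.94, -0.33], [-0.55, -0.31, -0.77]]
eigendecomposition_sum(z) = [[2.53+0.00j, (-2.39+0j), -1.42+0.00j],  [-3.93-0.00j, (3.71-0j), 2.21+0.00j],  [(-1.8-0j), (1.7-0j), 1.01+0.00j]] + [[(-0+1.74j), (0.66+1.3j), (-1.43-0.39j)],[-1.08+0.76j, -0.52+0.97j, (-0.38-1.06j)],[(1.81+1.82j), 2.04+0.68j, -1.91+1.08j]] + [[(-0-1.74j),(0.66-1.3j),-1.43+0.39j], [-1.08-0.76j,-0.52-0.97j,-0.38+1.06j], [1.81-1.82j,(2.04-0.68j),-1.91-1.08j]]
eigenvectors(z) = [[-0.51+0.00j, (0.37+0.36j), (0.37-0.36j)], [(0.78+0j), (-0.07+0.38j), (-0.07-0.38j)], [0.36+0.00j, (0.76+0j), (0.76-0j)]]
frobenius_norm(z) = 10.81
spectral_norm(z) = 8.02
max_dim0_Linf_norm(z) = 6.08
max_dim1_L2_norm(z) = 6.8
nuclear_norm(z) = 17.46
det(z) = 147.02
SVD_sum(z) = [[3.79, -0.56, -2.5], [-5.1, 0.76, 3.36], [1.93, -0.29, -1.27]] + [[-0.01, 0.18, -0.06], [-0.19, 2.36, -0.82], [-0.47, 5.87, -2.03]] + [[-1.24, -0.70, -1.73], [-0.79, -0.44, -1.10], [0.36, 0.2, 0.49]]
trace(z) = 2.39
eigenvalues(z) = [(7.25+0j), (-2.43+3.79j), (-2.43-3.79j)]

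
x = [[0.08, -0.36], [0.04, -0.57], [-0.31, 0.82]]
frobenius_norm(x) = 1.11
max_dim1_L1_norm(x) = 1.13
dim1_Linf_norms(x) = [0.36, 0.57, 0.82]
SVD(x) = [[-0.33, -0.13], [-0.51, -0.81], [0.79, -0.57]] @ diag([1.10061589647548, 0.14015936795475234]) @ [[-0.27, 0.96], [0.96, 0.27]]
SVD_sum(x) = [[0.10, -0.36], [0.15, -0.54], [-0.23, 0.84]] + [[-0.02, -0.0], [-0.11, -0.03], [-0.08, -0.02]]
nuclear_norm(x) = 1.24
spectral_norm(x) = 1.10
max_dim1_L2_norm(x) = 0.88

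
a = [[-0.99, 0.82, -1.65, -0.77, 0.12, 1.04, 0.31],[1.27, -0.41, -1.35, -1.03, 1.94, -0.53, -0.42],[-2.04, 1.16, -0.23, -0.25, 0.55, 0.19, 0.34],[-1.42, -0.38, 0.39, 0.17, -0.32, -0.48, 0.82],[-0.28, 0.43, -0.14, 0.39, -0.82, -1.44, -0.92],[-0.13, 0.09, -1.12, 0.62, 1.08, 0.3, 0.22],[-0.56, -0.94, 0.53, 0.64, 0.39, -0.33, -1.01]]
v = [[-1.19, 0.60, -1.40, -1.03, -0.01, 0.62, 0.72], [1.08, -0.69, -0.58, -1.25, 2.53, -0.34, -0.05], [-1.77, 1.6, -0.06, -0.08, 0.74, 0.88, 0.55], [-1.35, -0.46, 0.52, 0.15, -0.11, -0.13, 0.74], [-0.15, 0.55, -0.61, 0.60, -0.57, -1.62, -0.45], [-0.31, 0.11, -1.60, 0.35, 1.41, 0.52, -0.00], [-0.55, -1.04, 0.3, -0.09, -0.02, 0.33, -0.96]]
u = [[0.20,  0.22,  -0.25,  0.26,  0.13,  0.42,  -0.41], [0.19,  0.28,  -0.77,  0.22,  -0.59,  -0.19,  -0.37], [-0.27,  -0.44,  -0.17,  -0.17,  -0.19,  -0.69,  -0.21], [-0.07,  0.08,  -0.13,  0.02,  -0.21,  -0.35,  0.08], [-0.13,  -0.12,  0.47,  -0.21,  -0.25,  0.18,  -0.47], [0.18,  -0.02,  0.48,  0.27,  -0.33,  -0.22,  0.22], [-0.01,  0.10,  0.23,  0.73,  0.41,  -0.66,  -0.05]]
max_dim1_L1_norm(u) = 2.61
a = u + v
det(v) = -85.99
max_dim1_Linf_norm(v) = 2.53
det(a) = -49.91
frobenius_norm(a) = 5.89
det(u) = 0.00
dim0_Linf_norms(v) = [1.77, 1.6, 1.6, 1.25, 2.53, 1.62, 0.96]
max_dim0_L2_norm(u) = 1.15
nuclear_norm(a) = 13.91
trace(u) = -0.19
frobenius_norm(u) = 2.30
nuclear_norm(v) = 14.72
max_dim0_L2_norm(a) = 3.03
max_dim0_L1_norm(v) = 6.4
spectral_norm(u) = 1.25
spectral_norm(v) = 3.63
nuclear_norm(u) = 5.19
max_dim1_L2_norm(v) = 3.17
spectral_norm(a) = 3.49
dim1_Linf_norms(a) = [1.65, 1.94, 2.04, 1.42, 1.44, 1.12, 1.01]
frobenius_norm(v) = 6.15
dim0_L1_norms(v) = [6.4, 5.05, 5.07, 3.55, 5.39, 4.44, 3.47]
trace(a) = -2.99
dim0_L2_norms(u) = [0.45, 0.59, 1.1, 0.89, 0.89, 1.15, 0.79]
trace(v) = -2.80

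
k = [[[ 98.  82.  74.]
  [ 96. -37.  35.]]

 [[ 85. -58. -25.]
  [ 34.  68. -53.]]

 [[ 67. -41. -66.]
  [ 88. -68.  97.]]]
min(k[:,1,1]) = -68.0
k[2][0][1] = -41.0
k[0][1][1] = -37.0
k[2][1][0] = 88.0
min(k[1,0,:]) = -58.0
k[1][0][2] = -25.0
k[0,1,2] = 35.0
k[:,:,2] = [[74.0, 35.0], [-25.0, -53.0], [-66.0, 97.0]]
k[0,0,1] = 82.0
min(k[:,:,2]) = -66.0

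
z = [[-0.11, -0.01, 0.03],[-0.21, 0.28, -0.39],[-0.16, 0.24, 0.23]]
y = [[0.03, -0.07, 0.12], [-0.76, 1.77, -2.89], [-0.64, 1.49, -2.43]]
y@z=[[-0.01, 0.01, 0.06],[0.17, -0.19, -1.38],[0.15, -0.16, -1.16]]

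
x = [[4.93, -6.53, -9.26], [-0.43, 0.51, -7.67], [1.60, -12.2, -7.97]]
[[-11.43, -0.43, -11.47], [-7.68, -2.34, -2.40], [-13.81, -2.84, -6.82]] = x @ [[0.26, 0.61, -1.43], [0.5, 0.13, 0.11], [1.02, 0.28, 0.4]]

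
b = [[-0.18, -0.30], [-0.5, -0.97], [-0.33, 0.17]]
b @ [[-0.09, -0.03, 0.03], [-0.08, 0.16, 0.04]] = [[0.04, -0.04, -0.02], [0.12, -0.14, -0.05], [0.02, 0.04, -0.0]]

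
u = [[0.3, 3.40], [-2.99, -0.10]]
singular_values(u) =[3.48, 2.91]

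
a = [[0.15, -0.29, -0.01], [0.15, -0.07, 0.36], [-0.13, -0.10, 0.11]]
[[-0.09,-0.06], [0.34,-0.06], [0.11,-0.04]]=a@[[-0.14, 0.03], [0.2, 0.23], [1.05, -0.13]]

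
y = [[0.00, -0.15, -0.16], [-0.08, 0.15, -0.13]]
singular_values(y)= [0.22, 0.21]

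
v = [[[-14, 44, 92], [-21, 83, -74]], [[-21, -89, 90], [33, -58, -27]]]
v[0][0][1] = 44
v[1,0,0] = -21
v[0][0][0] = -14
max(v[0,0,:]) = 92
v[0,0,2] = 92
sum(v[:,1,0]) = 12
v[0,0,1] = 44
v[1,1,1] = -58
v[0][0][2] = 92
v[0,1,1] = 83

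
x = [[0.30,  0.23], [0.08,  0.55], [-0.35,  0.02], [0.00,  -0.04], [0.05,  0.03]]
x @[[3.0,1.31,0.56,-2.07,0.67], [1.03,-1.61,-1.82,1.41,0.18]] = [[1.14, 0.02, -0.25, -0.30, 0.24], [0.81, -0.78, -0.96, 0.61, 0.15], [-1.03, -0.49, -0.23, 0.75, -0.23], [-0.04, 0.06, 0.07, -0.06, -0.01], [0.18, 0.02, -0.03, -0.06, 0.04]]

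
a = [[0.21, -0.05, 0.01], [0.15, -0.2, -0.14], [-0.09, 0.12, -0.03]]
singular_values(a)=[0.35, 0.15, 0.08]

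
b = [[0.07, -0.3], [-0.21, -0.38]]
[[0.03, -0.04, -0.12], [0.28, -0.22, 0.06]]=b @ [[-0.83,0.54,-0.70],[-0.29,0.27,0.24]]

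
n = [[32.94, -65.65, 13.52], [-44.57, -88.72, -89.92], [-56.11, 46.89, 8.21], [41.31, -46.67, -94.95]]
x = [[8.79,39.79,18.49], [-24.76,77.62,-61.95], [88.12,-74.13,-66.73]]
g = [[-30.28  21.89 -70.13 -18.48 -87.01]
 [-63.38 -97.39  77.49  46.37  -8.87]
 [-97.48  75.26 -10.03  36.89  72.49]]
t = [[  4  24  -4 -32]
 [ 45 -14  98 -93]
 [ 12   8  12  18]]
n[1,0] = -44.57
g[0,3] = -18.48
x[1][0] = -24.76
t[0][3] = -32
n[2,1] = 46.89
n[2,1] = 46.89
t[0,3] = -32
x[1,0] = -24.76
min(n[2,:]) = -56.11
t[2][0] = 12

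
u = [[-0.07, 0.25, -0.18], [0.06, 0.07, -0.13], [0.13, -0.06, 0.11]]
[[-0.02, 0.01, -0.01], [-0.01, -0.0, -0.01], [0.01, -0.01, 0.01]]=u@[[0.01, -0.09, 0.01], [-0.01, 0.02, 0.01], [0.07, -0.01, 0.07]]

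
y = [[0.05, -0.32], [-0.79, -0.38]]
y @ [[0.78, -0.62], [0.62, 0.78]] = [[-0.16, -0.28], [-0.85, 0.19]]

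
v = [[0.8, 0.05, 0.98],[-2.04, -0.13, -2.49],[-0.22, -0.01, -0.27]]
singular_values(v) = [3.48, 0.0, 0.0]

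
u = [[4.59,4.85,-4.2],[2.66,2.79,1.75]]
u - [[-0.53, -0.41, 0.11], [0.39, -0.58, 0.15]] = [[5.12, 5.26, -4.31], [2.27, 3.37, 1.6]]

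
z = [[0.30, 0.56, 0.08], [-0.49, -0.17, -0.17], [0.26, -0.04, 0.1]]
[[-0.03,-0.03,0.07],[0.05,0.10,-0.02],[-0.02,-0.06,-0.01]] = z @ [[-0.15, -0.17, -0.03], [0.00, 0.06, 0.13], [0.15, -0.15, 0.07]]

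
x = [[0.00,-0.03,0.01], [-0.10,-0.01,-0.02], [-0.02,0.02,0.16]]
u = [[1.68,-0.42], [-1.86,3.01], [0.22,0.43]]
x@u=[[0.06, -0.09], [-0.15, 0.00], [-0.04, 0.14]]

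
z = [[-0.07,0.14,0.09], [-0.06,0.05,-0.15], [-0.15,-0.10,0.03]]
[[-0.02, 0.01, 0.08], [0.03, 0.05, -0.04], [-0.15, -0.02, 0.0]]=z @ [[0.66, -0.04, -0.13], [0.39, 0.17, 0.27], [-0.34, -0.23, 0.39]]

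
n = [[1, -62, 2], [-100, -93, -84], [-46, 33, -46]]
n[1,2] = -84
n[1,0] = -100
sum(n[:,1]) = -122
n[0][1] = -62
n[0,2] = 2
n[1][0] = -100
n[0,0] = 1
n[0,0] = 1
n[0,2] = 2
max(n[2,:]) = 33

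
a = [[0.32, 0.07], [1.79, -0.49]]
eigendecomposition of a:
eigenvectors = [[0.47, -0.07], [0.88, 1.00]]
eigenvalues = [0.45, -0.62]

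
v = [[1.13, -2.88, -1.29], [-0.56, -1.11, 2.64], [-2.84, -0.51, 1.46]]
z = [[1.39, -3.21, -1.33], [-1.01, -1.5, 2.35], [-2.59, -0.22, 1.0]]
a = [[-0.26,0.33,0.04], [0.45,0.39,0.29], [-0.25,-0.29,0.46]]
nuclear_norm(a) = 1.67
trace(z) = 0.89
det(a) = -0.16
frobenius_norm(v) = 5.50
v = a + z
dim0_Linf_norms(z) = [2.59, 3.21, 2.35]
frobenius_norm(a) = 0.99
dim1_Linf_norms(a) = [0.33, 0.45, 0.46]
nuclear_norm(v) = 9.04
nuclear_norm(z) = 8.94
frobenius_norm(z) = 5.53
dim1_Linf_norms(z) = [3.21, 2.35, 2.59]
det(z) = 19.80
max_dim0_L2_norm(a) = 0.59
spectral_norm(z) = 4.11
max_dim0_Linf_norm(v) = 2.88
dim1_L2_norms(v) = [3.35, 2.92, 3.23]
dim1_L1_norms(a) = [0.63, 1.13, 1.0]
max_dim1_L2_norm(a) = 0.66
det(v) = 22.63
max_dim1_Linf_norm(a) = 0.46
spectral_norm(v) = 4.17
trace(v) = 1.48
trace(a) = 0.59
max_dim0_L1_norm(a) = 1.01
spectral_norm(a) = 0.71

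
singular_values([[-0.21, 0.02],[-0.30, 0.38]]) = [0.51, 0.15]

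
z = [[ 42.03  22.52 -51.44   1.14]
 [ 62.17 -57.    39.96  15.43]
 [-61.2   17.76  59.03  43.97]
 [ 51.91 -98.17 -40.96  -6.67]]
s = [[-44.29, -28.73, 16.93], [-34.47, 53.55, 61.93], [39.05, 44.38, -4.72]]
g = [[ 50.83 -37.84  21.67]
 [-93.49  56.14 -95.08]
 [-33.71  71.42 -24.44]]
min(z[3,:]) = -98.17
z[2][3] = 43.97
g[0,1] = -37.84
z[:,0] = [42.03, 62.17, -61.2, 51.91]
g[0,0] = 50.83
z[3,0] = 51.91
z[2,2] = 59.03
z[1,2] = 39.96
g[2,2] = -24.44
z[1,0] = 62.17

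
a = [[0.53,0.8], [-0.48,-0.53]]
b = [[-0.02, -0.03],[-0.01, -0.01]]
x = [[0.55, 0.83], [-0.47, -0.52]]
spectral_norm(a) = 1.19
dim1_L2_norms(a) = [0.96, 0.72]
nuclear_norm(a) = 1.28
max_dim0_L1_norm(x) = 1.35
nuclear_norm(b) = 0.04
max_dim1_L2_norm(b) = 0.04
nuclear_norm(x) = 1.30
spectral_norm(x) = 1.21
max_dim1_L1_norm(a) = 1.33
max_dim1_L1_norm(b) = 0.05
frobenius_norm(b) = 0.04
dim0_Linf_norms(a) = [0.53, 0.8]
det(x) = 0.10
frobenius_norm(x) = 1.22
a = x + b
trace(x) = 0.03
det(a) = 0.10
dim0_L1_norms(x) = [1.02, 1.35]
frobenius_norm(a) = 1.20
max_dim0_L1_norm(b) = 0.04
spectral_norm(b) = 0.04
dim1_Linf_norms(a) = [0.8, 0.53]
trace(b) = -0.03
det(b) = -0.00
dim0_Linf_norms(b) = [0.02, 0.03]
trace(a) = 0.00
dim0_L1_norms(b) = [0.03, 0.04]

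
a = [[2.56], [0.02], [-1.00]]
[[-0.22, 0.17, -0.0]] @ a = [[-0.56]]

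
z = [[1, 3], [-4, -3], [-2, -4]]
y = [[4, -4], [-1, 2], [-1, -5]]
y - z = [[3, -7], [3, 5], [1, -1]]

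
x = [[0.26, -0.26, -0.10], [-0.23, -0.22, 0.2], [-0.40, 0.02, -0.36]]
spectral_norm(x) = 0.57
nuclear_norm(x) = 1.28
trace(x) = -0.32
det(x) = 0.07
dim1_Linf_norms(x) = [0.26, 0.23, 0.4]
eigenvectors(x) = [[(0.81+0j), 0.21+0.13j, (0.21-0.13j)], [(-0.41+0j), 0.70+0.00j, 0.70-0.00j], [-0.42+0.00j, (-0.32+0.59j), -0.32-0.59j]]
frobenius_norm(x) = 0.76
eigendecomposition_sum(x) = [[0.34+0.00j, (-0.13+0j), -0.08+0.00j], [(-0.17-0j), 0.07-0.00j, (0.04-0j)], [(-0.17-0j), 0.07-0.00j, 0.04-0.00j]] + [[-0.04+0.04j, (-0.06+0j), (-0.01+0.07j)], [(-0.03+0.15j), (-0.14+0.11j), 0.08+0.19j], [-0.11-0.10j, -0.02-0.17j, -0.20-0.02j]] + [[(-0.04-0.04j), (-0.06-0j), (-0.01-0.07j)], [-0.03-0.15j, (-0.14-0.11j), 0.08-0.19j], [-0.11+0.10j, (-0.02+0.17j), -0.20+0.02j]]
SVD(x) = [[-0.39, 0.35, 0.85], [0.13, -0.89, 0.43], [0.91, 0.28, 0.3]] @ diag([0.5687728433695497, 0.3813339763177899, 0.3279967242991627]) @ [[-0.87, 0.16, -0.46], [0.49, 0.29, -0.82], [0.0, -0.94, -0.33]]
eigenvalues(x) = [(0.44+0j), (-0.38+0.13j), (-0.38-0.13j)]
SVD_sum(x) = [[0.19, -0.04, 0.10], [-0.06, 0.01, -0.03], [-0.45, 0.08, -0.24]] + [[0.07,  0.04,  -0.11], [-0.17,  -0.1,  0.28], [0.05,  0.03,  -0.09]] + [[0.0, -0.26, -0.09], [0.00, -0.13, -0.05], [0.0, -0.09, -0.03]]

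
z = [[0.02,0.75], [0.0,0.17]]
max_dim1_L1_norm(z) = 0.77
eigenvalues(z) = [0.02, 0.17]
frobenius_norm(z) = 0.77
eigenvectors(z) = [[1.0, 0.98],[0.00, 0.20]]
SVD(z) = [[0.98, -0.22],[0.22, 0.98]] @ diag([0.7692726861971527, 0.0044197591582351235]) @ [[0.03,1.0], [-1.00,0.03]]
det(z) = 0.00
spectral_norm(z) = 0.77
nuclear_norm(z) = 0.77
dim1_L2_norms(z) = [0.75, 0.17]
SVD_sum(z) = [[0.02, 0.75], [0.00, 0.17]] + [[0.00, -0.0],[-0.00, 0.00]]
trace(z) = 0.19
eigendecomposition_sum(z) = [[0.02,-0.1], [0.0,0.0]] + [[0.00, 0.85],[0.00, 0.17]]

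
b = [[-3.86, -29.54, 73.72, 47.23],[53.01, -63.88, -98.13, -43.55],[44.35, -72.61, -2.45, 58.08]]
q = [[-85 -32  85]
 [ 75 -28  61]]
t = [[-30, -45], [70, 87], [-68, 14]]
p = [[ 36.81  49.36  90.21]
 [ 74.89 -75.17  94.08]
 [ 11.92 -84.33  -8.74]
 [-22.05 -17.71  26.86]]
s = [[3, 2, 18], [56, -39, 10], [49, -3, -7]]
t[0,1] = -45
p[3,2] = 26.86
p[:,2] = [90.21, 94.08, -8.74, 26.86]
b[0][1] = -29.54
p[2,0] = 11.92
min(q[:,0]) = -85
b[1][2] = -98.13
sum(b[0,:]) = 87.55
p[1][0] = 74.89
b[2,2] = -2.45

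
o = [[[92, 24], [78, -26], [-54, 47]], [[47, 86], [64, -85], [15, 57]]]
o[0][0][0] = 92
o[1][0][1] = 86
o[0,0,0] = 92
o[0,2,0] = -54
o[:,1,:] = [[78, -26], [64, -85]]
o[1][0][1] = 86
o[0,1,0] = 78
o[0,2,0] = -54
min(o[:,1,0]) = 64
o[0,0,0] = 92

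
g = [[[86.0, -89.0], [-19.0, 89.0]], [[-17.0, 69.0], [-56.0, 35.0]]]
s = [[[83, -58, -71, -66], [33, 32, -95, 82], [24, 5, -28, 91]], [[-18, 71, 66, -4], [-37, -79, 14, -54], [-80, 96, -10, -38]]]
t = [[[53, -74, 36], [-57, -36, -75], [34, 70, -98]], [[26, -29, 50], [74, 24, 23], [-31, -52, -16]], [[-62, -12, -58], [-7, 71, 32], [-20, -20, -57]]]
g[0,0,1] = -89.0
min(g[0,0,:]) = -89.0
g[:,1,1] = [89.0, 35.0]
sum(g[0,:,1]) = 0.0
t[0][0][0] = 53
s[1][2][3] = -38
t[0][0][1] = -74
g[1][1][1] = 35.0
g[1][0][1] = 69.0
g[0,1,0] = -19.0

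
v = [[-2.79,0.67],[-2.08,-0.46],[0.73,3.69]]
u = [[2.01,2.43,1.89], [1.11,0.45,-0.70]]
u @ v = [[-9.28, 7.2], [-4.54, -2.05]]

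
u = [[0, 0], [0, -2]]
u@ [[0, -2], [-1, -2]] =[[0, 0], [2, 4]]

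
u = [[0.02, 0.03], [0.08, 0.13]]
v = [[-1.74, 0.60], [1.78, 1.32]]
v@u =[[0.01, 0.03], [0.14, 0.22]]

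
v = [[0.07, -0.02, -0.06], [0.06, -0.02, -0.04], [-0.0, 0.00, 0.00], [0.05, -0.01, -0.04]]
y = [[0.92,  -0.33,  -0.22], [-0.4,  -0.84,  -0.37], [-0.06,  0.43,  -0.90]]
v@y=[[0.08, -0.03, 0.05], [0.07, -0.02, 0.03], [0.00, 0.00, 0.00], [0.05, -0.03, 0.03]]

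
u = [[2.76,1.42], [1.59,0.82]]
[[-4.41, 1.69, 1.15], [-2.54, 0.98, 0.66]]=u@[[-0.63, -0.23, 1.28], [-1.88, 1.64, -1.68]]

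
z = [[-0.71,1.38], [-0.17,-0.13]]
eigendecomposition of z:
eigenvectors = [[(0.94+0j), (0.94-0j)], [0.20+0.27j, (0.2-0.27j)]]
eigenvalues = [(-0.42+0.39j), (-0.42-0.39j)]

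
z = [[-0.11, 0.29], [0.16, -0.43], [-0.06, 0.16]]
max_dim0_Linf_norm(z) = 0.43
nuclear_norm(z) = 0.58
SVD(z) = [[-0.54, -0.82],[0.79, -0.57],[-0.29, -0.05]] @ diag([0.5795665193754769, 0.0016277650307029458]) @ [[0.35, -0.94],[0.94, 0.35]]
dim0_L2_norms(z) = [0.2, 0.54]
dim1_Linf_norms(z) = [0.29, 0.43, 0.16]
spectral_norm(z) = 0.58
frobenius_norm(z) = 0.58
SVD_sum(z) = [[-0.11, 0.29], [0.16, -0.43], [-0.06, 0.16]] + [[-0.0, -0.0], [-0.00, -0.00], [-0.0, -0.0]]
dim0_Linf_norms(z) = [0.16, 0.43]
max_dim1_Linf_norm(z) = 0.43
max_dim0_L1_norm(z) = 0.88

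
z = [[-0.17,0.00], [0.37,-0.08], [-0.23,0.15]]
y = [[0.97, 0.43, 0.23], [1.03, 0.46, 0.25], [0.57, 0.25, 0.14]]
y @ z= [[-0.06,0.0], [-0.06,0.00], [-0.04,0.0]]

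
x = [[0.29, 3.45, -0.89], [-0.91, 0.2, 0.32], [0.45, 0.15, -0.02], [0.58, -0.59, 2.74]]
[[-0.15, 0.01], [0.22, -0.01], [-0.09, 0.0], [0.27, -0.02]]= x @ [[-0.19, 0.01], [0.01, -0.0], [0.14, -0.01]]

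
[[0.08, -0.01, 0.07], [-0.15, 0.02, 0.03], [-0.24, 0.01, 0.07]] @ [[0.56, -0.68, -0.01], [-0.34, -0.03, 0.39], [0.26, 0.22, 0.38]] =[[0.07,  -0.04,  0.02], [-0.08,  0.11,  0.02], [-0.12,  0.18,  0.03]]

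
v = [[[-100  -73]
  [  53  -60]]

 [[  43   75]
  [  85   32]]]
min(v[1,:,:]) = 32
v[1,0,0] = 43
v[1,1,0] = 85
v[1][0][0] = 43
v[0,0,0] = -100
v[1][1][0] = 85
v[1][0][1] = 75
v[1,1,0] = 85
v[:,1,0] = [53, 85]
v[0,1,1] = -60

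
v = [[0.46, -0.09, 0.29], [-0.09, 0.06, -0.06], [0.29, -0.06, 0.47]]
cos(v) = [[0.86, 0.03, -0.13], [0.03, 0.99, 0.03], [-0.13, 0.03, 0.85]]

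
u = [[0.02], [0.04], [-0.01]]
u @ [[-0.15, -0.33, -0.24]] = [[-0.00, -0.01, -0.00], [-0.01, -0.01, -0.01], [0.00, 0.0, 0.00]]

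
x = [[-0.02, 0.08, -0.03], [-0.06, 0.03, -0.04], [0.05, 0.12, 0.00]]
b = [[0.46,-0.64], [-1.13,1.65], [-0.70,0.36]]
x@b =[[-0.08, 0.13],[-0.03, 0.07],[-0.11, 0.17]]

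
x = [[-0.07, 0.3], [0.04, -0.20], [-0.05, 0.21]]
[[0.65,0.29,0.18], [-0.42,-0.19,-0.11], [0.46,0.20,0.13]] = x @ [[-1.90, 0.24, -1.86], [1.72, 1.02, 0.16]]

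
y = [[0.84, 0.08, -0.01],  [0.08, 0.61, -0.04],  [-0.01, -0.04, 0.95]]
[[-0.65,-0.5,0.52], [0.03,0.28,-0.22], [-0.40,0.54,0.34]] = y @ [[-0.79, -0.65, 0.66], [0.12, 0.59, -0.42], [-0.42, 0.59, 0.35]]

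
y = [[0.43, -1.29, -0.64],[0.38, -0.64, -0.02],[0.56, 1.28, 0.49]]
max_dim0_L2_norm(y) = 1.93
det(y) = -0.41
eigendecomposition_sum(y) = [[(0.19+0.47j), -0.57+0.11j, (-0.33+0.18j)], [0.13+0.08j, (-0.12+0.13j), (-0.05+0.1j)], [(0.38-0.37j), (0.33+0.51j), (0.3+0.25j)]] + [[(0.19-0.47j), (-0.57-0.11j), -0.33-0.18j], [0.13-0.08j, -0.12-0.13j, -0.05-0.10j], [0.38+0.37j, (0.33-0.51j), (0.3-0.25j)]] + [[(0.04+0j), (-0.14-0j), 0.03-0.00j], [0.12+0.00j, -0.41-0.00j, (0.07-0j)], [-0.19-0.00j, 0.62+0.00j, -0.11+0.00j]]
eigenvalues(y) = [(0.38+0.85j), (0.38-0.85j), (-0.48+0j)]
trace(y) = 0.28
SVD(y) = [[-0.70, 0.49, -0.52], [-0.29, 0.47, 0.83], [0.65, 0.73, -0.18]] @ diag([2.074174562405521, 0.801302956504426, 0.24660384540215666]) @ [[-0.02, 0.93, 0.37], [1.00, 0.01, 0.04], [-0.04, -0.37, 0.93]]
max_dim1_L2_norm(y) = 1.5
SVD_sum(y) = [[0.03, -1.34, -0.54], [0.01, -0.57, -0.23], [-0.03, 1.26, 0.51]] + [[0.39,0.00,0.02], [0.37,0.0,0.02], [0.59,0.0,0.03]] + [[0.0, 0.05, -0.12], [-0.01, -0.08, 0.19], [0.00, 0.02, -0.04]]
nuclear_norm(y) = 3.12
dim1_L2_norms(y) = [1.5, 0.74, 1.48]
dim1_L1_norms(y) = [2.36, 1.04, 2.33]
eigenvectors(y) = [[0.26-0.63j, 0.26+0.63j, (-0.19+0j)], [(-0.05-0.19j), -0.05+0.19j, -0.54+0.00j], [(-0.71+0j), -0.71-0.00j, 0.82+0.00j]]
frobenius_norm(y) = 2.24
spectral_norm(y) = 2.07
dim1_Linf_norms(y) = [1.29, 0.64, 1.28]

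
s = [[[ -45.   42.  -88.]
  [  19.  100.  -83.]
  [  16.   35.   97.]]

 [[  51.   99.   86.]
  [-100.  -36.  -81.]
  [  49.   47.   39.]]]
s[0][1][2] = -83.0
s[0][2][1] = 35.0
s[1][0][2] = 86.0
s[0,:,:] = [[-45.0, 42.0, -88.0], [19.0, 100.0, -83.0], [16.0, 35.0, 97.0]]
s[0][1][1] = 100.0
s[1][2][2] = 39.0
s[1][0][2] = 86.0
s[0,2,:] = [16.0, 35.0, 97.0]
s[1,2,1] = 47.0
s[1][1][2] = -81.0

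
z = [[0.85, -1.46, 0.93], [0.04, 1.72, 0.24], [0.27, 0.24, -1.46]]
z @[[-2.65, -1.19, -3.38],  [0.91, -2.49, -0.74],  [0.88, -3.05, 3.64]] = [[-2.76, -0.21, 1.59], [1.67, -5.06, -0.53], [-1.78, 3.53, -6.40]]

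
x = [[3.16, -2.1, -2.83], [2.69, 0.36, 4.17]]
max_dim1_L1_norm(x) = 8.09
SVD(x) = [[-0.60, 0.80], [0.80, 0.60]] @ diag([5.272855322730478, 4.39955642599943]) @ [[0.05, 0.29, 0.95],[0.94, -0.33, 0.06]]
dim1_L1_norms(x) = [8.09, 7.22]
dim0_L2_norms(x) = [4.15, 2.13, 5.04]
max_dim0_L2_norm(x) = 5.04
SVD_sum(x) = [[-0.15, -0.93, -3.02], [0.20, 1.24, 4.02]] + [[3.31, -1.17, 0.19], [2.49, -0.88, 0.15]]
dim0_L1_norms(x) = [5.85, 2.46, 7.0]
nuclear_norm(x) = 9.67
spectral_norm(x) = 5.27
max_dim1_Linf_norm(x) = 4.17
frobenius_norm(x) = 6.87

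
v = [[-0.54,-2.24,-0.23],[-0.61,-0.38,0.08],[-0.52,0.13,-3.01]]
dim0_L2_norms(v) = [0.97, 2.28, 3.02]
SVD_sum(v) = [[-0.11, -0.05, -0.51], [-0.02, -0.01, -0.08], [-0.61, -0.26, -2.96]] + [[-0.54, -2.17, 0.30], [-0.13, -0.50, 0.07], [0.10, 0.39, -0.05]] + [[0.11, -0.03, -0.02], [-0.47, 0.13, 0.09], [-0.01, 0.00, 0.00]]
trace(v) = -3.93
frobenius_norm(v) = 3.90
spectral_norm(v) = 3.08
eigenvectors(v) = [[-0.87, 0.85, 0.08], [0.48, 0.44, -0.01], [0.14, -0.28, 1.0]]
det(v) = 3.66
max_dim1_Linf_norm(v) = 3.01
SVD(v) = [[0.17,-0.96,0.22], [0.03,-0.22,-0.97], [0.98,0.17,-0.01]] @ diag([3.076738281519955, 2.3472459790923206, 0.5064759230847566]) @ [[-0.2, -0.09, -0.98], [0.24, 0.96, -0.13], [0.95, -0.26, -0.17]]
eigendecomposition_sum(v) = [[0.35, -0.7, -0.04], [-0.19, 0.39, 0.02], [-0.05, 0.11, 0.01]] + [[-0.83, -1.50, 0.05],  [-0.43, -0.77, 0.03],  [0.27, 0.49, -0.02]] + [[-0.06, -0.04, -0.24], [0.01, 0.01, 0.03], [-0.73, -0.47, -3.0]]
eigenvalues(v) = [0.74, -1.62, -3.05]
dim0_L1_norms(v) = [1.67, 2.75, 3.32]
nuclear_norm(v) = 5.93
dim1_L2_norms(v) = [2.32, 0.72, 3.06]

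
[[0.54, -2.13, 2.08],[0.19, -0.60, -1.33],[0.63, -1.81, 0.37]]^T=[[0.54, 0.19, 0.63], [-2.13, -0.6, -1.81], [2.08, -1.33, 0.37]]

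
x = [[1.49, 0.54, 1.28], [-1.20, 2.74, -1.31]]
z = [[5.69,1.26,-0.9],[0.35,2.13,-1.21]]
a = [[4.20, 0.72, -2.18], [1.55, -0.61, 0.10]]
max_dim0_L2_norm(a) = 4.48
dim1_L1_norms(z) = [7.85, 3.69]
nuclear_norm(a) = 6.05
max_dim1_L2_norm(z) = 5.9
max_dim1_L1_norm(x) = 5.25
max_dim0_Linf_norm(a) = 4.2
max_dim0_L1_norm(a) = 5.75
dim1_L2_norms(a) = [4.79, 1.67]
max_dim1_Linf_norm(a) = 4.2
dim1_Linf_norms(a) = [4.2, 1.55]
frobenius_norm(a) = 5.07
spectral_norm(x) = 3.35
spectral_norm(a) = 4.95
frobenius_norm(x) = 3.85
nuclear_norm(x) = 5.25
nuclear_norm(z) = 8.23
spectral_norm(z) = 5.99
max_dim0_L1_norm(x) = 3.28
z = a + x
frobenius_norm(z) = 6.40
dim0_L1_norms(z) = [6.04, 3.39, 2.11]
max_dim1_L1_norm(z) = 7.85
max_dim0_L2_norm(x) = 2.79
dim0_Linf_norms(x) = [1.49, 2.74, 1.31]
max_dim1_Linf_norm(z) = 5.69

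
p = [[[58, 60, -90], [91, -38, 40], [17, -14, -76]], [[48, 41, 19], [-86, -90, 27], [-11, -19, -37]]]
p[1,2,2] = -37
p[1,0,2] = 19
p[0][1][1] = -38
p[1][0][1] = 41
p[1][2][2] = -37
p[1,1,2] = 27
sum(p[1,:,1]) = -68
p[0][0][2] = -90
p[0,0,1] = 60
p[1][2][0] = -11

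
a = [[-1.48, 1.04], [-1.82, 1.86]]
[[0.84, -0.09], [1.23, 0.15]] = a@[[-0.33,0.38], [0.34,0.45]]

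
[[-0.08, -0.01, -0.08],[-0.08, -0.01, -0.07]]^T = [[-0.08, -0.08], [-0.01, -0.01], [-0.08, -0.07]]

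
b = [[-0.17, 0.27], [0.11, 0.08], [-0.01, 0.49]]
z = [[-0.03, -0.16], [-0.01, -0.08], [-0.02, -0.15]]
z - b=[[0.14, -0.43],[-0.12, -0.16],[-0.01, -0.64]]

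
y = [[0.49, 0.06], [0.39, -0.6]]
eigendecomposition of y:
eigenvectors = [[0.94, -0.05], [0.33, 1.0]]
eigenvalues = [0.51, -0.62]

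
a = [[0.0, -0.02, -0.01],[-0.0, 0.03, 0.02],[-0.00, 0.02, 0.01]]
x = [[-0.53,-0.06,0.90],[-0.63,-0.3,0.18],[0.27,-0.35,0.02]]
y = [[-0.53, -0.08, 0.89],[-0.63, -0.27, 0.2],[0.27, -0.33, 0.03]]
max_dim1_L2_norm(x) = 1.05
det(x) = 0.24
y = a + x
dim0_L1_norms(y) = [1.43, 0.68, 1.12]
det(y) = 0.21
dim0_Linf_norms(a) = [0.0, 0.03, 0.02]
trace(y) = -0.77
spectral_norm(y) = 1.19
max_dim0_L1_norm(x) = 1.43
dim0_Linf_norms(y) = [0.63, 0.33, 0.89]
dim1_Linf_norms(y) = [0.89, 0.63, 0.33]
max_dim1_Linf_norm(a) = 0.03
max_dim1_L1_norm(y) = 1.5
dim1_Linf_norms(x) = [0.9, 0.63, 0.35]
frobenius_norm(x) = 1.35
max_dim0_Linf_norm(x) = 0.9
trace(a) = 0.04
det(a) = 0.00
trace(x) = -0.81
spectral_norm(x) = 1.19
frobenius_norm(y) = 1.33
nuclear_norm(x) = 2.08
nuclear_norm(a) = 0.05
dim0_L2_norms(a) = [0.0, 0.04, 0.02]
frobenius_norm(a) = 0.05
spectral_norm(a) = 0.05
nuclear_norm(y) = 2.04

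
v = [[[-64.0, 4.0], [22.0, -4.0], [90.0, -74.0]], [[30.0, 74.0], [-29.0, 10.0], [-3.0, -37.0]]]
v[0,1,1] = -4.0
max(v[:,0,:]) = 74.0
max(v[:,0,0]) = 30.0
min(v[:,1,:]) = -29.0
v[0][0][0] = -64.0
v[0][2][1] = -74.0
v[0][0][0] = -64.0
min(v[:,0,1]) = 4.0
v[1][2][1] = -37.0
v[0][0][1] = 4.0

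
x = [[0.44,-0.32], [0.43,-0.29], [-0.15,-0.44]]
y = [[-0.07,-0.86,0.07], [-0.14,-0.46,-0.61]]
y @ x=[[-0.41,0.24],[-0.17,0.45]]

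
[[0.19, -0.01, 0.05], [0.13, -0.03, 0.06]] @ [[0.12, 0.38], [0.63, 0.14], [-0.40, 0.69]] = [[-0.00, 0.11], [-0.03, 0.09]]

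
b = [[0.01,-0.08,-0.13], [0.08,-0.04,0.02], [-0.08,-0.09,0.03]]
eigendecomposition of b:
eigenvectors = [[(-0.65+0j), -0.63+0.00j, (-0.63-0j)], [(-0.22+0j), (0.17+0.59j), (0.17-0.59j)], [0.73+0.00j, (-0.47+0.1j), (-0.47-0.1j)]]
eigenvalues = [(0.13+0j), (-0.06+0.09j), (-0.06-0.09j)]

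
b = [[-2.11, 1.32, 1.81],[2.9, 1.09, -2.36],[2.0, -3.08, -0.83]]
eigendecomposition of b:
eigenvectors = [[0.59, -0.62, 0.03],[-0.51, -0.09, -0.77],[-0.63, -0.78, 0.64]]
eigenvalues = [-5.19, 0.39, 2.95]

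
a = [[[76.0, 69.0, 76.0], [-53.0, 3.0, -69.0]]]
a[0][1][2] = -69.0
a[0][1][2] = -69.0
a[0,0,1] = 69.0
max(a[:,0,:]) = 76.0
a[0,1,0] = -53.0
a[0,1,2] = -69.0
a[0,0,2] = 76.0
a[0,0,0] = 76.0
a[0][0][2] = 76.0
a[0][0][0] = 76.0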